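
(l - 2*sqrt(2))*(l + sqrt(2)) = l^2 - sqrt(2)*l - 4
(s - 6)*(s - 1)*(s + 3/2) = s^3 - 11*s^2/2 - 9*s/2 + 9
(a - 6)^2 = a^2 - 12*a + 36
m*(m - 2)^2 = m^3 - 4*m^2 + 4*m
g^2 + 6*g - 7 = (g - 1)*(g + 7)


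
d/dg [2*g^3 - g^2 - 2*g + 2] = 6*g^2 - 2*g - 2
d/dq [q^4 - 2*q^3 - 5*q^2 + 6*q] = 4*q^3 - 6*q^2 - 10*q + 6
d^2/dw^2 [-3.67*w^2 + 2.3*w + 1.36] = -7.34000000000000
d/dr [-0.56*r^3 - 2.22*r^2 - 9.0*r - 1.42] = -1.68*r^2 - 4.44*r - 9.0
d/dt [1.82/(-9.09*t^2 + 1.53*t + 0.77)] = (33.0876*t - 2.7846)/(-9.09*t^2 + 1.53*t + 0.77)^2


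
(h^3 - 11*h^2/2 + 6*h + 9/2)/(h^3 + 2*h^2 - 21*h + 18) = (2*h^2 - 5*h - 3)/(2*(h^2 + 5*h - 6))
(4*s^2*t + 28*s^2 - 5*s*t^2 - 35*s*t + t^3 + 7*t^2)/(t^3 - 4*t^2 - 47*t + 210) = (4*s^2 - 5*s*t + t^2)/(t^2 - 11*t + 30)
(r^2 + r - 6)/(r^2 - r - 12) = (r - 2)/(r - 4)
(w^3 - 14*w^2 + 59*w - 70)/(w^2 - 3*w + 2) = (w^2 - 12*w + 35)/(w - 1)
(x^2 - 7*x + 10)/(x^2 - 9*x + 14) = (x - 5)/(x - 7)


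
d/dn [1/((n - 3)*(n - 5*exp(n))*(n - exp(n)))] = (-(1 - exp(n))*(n - 3)*(n - 5*exp(n)) + (n - 3)*(n - exp(n))*(5*exp(n) - 1) - (n - 5*exp(n))*(n - exp(n)))/((n - 3)^2*(n - 5*exp(n))^2*(n - exp(n))^2)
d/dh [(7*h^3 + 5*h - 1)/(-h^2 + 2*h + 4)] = (-7*h^4 + 28*h^3 + 89*h^2 - 2*h + 22)/(h^4 - 4*h^3 - 4*h^2 + 16*h + 16)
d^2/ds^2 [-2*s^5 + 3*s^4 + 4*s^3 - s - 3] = 4*s*(-10*s^2 + 9*s + 6)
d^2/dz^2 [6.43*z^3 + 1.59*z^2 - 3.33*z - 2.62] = 38.58*z + 3.18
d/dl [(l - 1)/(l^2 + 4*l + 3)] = (l^2 + 4*l - 2*(l - 1)*(l + 2) + 3)/(l^2 + 4*l + 3)^2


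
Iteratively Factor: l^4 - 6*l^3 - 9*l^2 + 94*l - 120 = (l - 2)*(l^3 - 4*l^2 - 17*l + 60) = (l - 2)*(l + 4)*(l^2 - 8*l + 15) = (l - 3)*(l - 2)*(l + 4)*(l - 5)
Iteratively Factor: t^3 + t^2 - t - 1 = (t + 1)*(t^2 - 1) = (t + 1)^2*(t - 1)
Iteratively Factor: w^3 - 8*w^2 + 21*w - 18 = (w - 2)*(w^2 - 6*w + 9) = (w - 3)*(w - 2)*(w - 3)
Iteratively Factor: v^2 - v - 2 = (v - 2)*(v + 1)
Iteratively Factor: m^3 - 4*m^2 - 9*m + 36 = (m + 3)*(m^2 - 7*m + 12) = (m - 3)*(m + 3)*(m - 4)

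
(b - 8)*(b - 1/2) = b^2 - 17*b/2 + 4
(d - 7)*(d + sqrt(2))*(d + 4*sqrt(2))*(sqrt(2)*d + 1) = sqrt(2)*d^4 - 7*sqrt(2)*d^3 + 11*d^3 - 77*d^2 + 13*sqrt(2)*d^2 - 91*sqrt(2)*d + 8*d - 56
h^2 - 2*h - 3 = (h - 3)*(h + 1)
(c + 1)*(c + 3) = c^2 + 4*c + 3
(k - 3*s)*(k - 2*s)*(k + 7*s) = k^3 + 2*k^2*s - 29*k*s^2 + 42*s^3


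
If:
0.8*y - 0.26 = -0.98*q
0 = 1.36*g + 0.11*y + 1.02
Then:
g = -0.0808823529411765*y - 0.75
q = 0.26530612244898 - 0.816326530612245*y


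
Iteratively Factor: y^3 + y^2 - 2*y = (y)*(y^2 + y - 2) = y*(y + 2)*(y - 1)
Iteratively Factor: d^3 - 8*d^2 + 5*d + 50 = (d - 5)*(d^2 - 3*d - 10) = (d - 5)^2*(d + 2)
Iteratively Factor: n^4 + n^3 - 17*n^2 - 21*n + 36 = (n + 3)*(n^3 - 2*n^2 - 11*n + 12) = (n - 1)*(n + 3)*(n^2 - n - 12) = (n - 4)*(n - 1)*(n + 3)*(n + 3)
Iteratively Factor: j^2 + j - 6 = (j - 2)*(j + 3)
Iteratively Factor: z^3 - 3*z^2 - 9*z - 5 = (z + 1)*(z^2 - 4*z - 5) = (z + 1)^2*(z - 5)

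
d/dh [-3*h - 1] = -3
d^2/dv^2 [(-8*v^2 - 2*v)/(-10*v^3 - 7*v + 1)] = 4*(400*v^6 + 300*v^5 - 840*v^4 + 210*v^3 + 60*v^2 + 11)/(1000*v^9 + 2100*v^7 - 300*v^6 + 1470*v^5 - 420*v^4 + 373*v^3 - 147*v^2 + 21*v - 1)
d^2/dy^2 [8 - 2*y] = 0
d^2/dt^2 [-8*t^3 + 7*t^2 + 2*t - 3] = 14 - 48*t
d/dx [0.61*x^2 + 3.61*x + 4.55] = 1.22*x + 3.61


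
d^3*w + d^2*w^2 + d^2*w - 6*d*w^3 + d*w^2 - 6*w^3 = (d - 2*w)*(d + 3*w)*(d*w + w)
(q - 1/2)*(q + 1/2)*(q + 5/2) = q^3 + 5*q^2/2 - q/4 - 5/8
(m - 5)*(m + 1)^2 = m^3 - 3*m^2 - 9*m - 5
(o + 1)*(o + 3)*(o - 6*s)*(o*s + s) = o^4*s - 6*o^3*s^2 + 5*o^3*s - 30*o^2*s^2 + 7*o^2*s - 42*o*s^2 + 3*o*s - 18*s^2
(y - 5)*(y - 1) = y^2 - 6*y + 5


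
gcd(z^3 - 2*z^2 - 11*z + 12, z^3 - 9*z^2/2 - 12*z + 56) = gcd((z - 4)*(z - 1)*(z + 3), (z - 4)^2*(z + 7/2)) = z - 4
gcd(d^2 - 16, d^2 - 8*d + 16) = d - 4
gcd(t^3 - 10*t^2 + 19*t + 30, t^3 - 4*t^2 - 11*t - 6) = t^2 - 5*t - 6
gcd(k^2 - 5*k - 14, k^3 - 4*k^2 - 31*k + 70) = k - 7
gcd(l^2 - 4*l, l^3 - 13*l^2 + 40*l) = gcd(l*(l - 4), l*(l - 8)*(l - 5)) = l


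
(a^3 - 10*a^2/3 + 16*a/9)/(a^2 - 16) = a*(9*a^2 - 30*a + 16)/(9*(a^2 - 16))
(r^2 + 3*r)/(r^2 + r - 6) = r/(r - 2)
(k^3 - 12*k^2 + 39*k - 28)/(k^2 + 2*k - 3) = (k^2 - 11*k + 28)/(k + 3)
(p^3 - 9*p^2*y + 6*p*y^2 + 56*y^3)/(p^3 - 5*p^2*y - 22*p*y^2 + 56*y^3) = (-p^2 + 2*p*y + 8*y^2)/(-p^2 - 2*p*y + 8*y^2)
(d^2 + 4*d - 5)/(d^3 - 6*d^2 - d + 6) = (d + 5)/(d^2 - 5*d - 6)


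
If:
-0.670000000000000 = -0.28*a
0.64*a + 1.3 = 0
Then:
No Solution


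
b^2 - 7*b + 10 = (b - 5)*(b - 2)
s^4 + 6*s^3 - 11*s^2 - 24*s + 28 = (s - 2)*(s - 1)*(s + 2)*(s + 7)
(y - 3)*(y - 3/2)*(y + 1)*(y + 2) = y^4 - 3*y^3/2 - 7*y^2 + 9*y/2 + 9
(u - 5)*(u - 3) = u^2 - 8*u + 15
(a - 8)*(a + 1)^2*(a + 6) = a^4 - 51*a^2 - 98*a - 48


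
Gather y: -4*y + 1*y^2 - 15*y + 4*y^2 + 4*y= 5*y^2 - 15*y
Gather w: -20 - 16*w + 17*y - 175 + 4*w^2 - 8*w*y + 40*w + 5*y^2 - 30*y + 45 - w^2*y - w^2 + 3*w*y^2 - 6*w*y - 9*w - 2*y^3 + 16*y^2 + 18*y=w^2*(3 - y) + w*(3*y^2 - 14*y + 15) - 2*y^3 + 21*y^2 + 5*y - 150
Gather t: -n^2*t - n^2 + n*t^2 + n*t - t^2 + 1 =-n^2 + t^2*(n - 1) + t*(-n^2 + n) + 1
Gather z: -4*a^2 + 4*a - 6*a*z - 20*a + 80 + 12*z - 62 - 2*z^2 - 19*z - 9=-4*a^2 - 16*a - 2*z^2 + z*(-6*a - 7) + 9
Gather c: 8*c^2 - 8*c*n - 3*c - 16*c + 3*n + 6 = 8*c^2 + c*(-8*n - 19) + 3*n + 6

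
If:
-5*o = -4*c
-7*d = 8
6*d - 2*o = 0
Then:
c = -30/7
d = -8/7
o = -24/7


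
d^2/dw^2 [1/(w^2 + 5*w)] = 2*(-w*(w + 5) + (2*w + 5)^2)/(w^3*(w + 5)^3)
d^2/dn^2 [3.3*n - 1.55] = 0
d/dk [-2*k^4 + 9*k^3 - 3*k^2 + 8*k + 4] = -8*k^3 + 27*k^2 - 6*k + 8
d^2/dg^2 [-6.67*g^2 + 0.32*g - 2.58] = -13.3400000000000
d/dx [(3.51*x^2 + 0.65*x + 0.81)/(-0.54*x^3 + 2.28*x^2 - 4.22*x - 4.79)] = (1.8954*x^4 + 0.702*x^3 - 14.982*x^2 - 37.3194*x + 0.3047)/(0.2916*x^6 - 2.4624*x^5 + 9.756*x^4 - 14.07*x^3 - 4.034*x^2 + 40.4276*x + 22.9441)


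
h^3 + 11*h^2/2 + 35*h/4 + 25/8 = (h + 1/2)*(h + 5/2)^2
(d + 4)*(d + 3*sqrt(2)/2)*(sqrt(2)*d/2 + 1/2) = sqrt(2)*d^3/2 + 2*d^2 + 2*sqrt(2)*d^2 + 3*sqrt(2)*d/4 + 8*d + 3*sqrt(2)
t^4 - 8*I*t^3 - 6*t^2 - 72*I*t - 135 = (t - 5*I)*(t - 3*I)^2*(t + 3*I)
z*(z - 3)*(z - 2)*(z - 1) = z^4 - 6*z^3 + 11*z^2 - 6*z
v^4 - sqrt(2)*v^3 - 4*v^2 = v^2*(v - 2*sqrt(2))*(v + sqrt(2))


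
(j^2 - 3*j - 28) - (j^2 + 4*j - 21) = -7*j - 7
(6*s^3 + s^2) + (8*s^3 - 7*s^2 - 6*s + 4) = 14*s^3 - 6*s^2 - 6*s + 4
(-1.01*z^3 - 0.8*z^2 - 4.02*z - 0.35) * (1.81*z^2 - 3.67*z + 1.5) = -1.8281*z^5 + 2.2587*z^4 - 5.8552*z^3 + 12.9199*z^2 - 4.7455*z - 0.525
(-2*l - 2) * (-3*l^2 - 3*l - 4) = 6*l^3 + 12*l^2 + 14*l + 8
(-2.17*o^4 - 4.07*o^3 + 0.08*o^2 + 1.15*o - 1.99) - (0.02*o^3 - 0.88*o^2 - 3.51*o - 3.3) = -2.17*o^4 - 4.09*o^3 + 0.96*o^2 + 4.66*o + 1.31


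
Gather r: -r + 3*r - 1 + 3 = 2*r + 2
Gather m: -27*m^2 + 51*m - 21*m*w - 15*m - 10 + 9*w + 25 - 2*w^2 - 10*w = -27*m^2 + m*(36 - 21*w) - 2*w^2 - w + 15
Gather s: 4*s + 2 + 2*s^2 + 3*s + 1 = 2*s^2 + 7*s + 3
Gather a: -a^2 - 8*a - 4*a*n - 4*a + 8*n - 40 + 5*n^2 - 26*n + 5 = -a^2 + a*(-4*n - 12) + 5*n^2 - 18*n - 35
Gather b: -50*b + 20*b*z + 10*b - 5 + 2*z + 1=b*(20*z - 40) + 2*z - 4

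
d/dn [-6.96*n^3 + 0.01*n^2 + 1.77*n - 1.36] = -20.88*n^2 + 0.02*n + 1.77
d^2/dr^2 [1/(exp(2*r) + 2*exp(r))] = 2*(4*(exp(r) + 1)^2 - (exp(r) + 2)*(2*exp(r) + 1))*exp(-r)/(exp(r) + 2)^3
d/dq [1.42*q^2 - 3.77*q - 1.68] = 2.84*q - 3.77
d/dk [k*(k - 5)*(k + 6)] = 3*k^2 + 2*k - 30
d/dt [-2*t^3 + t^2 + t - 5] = -6*t^2 + 2*t + 1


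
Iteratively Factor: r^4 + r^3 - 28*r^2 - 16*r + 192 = (r + 4)*(r^3 - 3*r^2 - 16*r + 48) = (r - 4)*(r + 4)*(r^2 + r - 12) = (r - 4)*(r + 4)^2*(r - 3)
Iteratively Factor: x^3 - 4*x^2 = (x)*(x^2 - 4*x) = x^2*(x - 4)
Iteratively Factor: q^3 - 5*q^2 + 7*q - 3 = (q - 1)*(q^2 - 4*q + 3) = (q - 3)*(q - 1)*(q - 1)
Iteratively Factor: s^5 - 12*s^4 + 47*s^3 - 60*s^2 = (s)*(s^4 - 12*s^3 + 47*s^2 - 60*s) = s*(s - 5)*(s^3 - 7*s^2 + 12*s) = s^2*(s - 5)*(s^2 - 7*s + 12) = s^2*(s - 5)*(s - 3)*(s - 4)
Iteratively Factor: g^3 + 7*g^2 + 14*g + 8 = (g + 1)*(g^2 + 6*g + 8) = (g + 1)*(g + 2)*(g + 4)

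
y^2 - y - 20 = (y - 5)*(y + 4)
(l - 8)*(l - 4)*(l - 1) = l^3 - 13*l^2 + 44*l - 32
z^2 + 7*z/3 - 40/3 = (z - 8/3)*(z + 5)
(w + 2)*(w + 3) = w^2 + 5*w + 6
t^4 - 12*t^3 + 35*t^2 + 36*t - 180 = (t - 6)*(t - 5)*(t - 3)*(t + 2)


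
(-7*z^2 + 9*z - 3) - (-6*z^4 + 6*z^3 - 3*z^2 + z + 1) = 6*z^4 - 6*z^3 - 4*z^2 + 8*z - 4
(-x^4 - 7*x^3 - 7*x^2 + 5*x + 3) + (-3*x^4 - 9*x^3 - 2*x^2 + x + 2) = -4*x^4 - 16*x^3 - 9*x^2 + 6*x + 5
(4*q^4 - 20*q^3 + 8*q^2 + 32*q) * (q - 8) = 4*q^5 - 52*q^4 + 168*q^3 - 32*q^2 - 256*q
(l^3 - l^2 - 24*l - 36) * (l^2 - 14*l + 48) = l^5 - 15*l^4 + 38*l^3 + 252*l^2 - 648*l - 1728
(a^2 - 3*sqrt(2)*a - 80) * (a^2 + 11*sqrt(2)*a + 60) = a^4 + 8*sqrt(2)*a^3 - 86*a^2 - 1060*sqrt(2)*a - 4800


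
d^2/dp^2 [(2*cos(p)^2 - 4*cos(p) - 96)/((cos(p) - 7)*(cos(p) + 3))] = 4*(50*(1 - cos(p)^2)^2 - cos(p)^5 - 286*cos(p)^3 + 1453*cos(p)^2 - 1125*cos(p) - 1217)/((cos(p) - 7)^3*(cos(p) + 3)^3)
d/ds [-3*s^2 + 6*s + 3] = 6 - 6*s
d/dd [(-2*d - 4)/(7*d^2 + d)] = 2*(7*d^2 + 28*d + 2)/(d^2*(49*d^2 + 14*d + 1))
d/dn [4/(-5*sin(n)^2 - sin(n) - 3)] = 4*(10*sin(n) + 1)*cos(n)/(5*sin(n)^2 + sin(n) + 3)^2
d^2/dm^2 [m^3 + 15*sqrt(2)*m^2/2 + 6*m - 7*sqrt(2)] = 6*m + 15*sqrt(2)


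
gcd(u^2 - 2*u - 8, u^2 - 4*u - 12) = u + 2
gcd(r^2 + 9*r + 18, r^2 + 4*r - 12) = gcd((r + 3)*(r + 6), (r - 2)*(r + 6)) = r + 6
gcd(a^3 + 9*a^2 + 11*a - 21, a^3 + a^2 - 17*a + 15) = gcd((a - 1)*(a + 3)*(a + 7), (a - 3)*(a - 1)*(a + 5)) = a - 1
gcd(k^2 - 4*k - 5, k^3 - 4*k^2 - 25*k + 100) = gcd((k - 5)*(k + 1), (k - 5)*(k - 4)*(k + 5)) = k - 5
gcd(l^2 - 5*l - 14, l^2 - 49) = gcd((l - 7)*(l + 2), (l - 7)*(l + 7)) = l - 7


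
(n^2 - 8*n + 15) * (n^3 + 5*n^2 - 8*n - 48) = n^5 - 3*n^4 - 33*n^3 + 91*n^2 + 264*n - 720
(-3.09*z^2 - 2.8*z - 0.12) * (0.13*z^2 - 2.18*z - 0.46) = -0.4017*z^4 + 6.3722*z^3 + 7.5098*z^2 + 1.5496*z + 0.0552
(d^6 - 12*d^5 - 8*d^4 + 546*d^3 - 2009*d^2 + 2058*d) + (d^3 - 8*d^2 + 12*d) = d^6 - 12*d^5 - 8*d^4 + 547*d^3 - 2017*d^2 + 2070*d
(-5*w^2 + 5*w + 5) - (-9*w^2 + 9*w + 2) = 4*w^2 - 4*w + 3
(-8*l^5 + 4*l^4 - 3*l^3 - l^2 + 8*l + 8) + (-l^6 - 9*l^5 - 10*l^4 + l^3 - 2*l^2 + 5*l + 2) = -l^6 - 17*l^5 - 6*l^4 - 2*l^3 - 3*l^2 + 13*l + 10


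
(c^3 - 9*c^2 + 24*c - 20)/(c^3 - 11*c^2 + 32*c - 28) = (c - 5)/(c - 7)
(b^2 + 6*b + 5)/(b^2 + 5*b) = (b + 1)/b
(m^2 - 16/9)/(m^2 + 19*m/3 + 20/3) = (m - 4/3)/(m + 5)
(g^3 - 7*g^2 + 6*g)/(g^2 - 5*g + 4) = g*(g - 6)/(g - 4)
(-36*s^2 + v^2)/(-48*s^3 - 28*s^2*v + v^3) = (6*s + v)/(8*s^2 + 6*s*v + v^2)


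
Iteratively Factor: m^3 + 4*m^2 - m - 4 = (m + 1)*(m^2 + 3*m - 4) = (m + 1)*(m + 4)*(m - 1)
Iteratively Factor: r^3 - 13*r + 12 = (r - 3)*(r^2 + 3*r - 4) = (r - 3)*(r + 4)*(r - 1)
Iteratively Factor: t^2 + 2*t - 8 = (t + 4)*(t - 2)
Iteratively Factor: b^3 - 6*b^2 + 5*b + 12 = (b + 1)*(b^2 - 7*b + 12) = (b - 3)*(b + 1)*(b - 4)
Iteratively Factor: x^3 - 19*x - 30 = (x + 3)*(x^2 - 3*x - 10) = (x - 5)*(x + 3)*(x + 2)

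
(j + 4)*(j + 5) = j^2 + 9*j + 20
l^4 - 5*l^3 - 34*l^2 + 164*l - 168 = (l - 7)*(l - 2)^2*(l + 6)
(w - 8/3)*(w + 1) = w^2 - 5*w/3 - 8/3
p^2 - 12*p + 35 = (p - 7)*(p - 5)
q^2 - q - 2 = (q - 2)*(q + 1)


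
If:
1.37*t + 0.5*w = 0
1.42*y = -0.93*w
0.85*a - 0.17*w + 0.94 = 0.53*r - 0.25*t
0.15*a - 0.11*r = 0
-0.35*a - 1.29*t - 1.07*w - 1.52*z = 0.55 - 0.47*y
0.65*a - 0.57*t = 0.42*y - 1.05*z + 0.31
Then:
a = 3.56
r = 4.86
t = -1.95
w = 5.33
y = -3.49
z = -4.37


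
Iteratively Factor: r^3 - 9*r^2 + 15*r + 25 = (r - 5)*(r^2 - 4*r - 5) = (r - 5)^2*(r + 1)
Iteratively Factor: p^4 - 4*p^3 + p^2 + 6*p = (p + 1)*(p^3 - 5*p^2 + 6*p) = (p - 2)*(p + 1)*(p^2 - 3*p) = p*(p - 2)*(p + 1)*(p - 3)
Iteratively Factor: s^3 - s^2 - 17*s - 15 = (s + 1)*(s^2 - 2*s - 15) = (s + 1)*(s + 3)*(s - 5)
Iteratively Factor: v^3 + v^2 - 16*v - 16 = (v + 4)*(v^2 - 3*v - 4) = (v - 4)*(v + 4)*(v + 1)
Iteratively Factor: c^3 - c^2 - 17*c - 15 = (c - 5)*(c^2 + 4*c + 3) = (c - 5)*(c + 3)*(c + 1)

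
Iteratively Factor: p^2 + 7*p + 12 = (p + 4)*(p + 3)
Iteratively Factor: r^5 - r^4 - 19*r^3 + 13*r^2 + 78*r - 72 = (r + 3)*(r^4 - 4*r^3 - 7*r^2 + 34*r - 24) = (r + 3)^2*(r^3 - 7*r^2 + 14*r - 8) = (r - 4)*(r + 3)^2*(r^2 - 3*r + 2) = (r - 4)*(r - 2)*(r + 3)^2*(r - 1)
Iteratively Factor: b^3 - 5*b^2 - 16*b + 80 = (b + 4)*(b^2 - 9*b + 20) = (b - 5)*(b + 4)*(b - 4)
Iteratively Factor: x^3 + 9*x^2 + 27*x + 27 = (x + 3)*(x^2 + 6*x + 9) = (x + 3)^2*(x + 3)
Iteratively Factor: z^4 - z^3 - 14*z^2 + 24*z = (z)*(z^3 - z^2 - 14*z + 24) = z*(z + 4)*(z^2 - 5*z + 6) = z*(z - 3)*(z + 4)*(z - 2)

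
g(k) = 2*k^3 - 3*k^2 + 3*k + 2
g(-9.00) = -1726.00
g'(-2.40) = 51.96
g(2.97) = 36.84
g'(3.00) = 39.00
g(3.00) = 38.00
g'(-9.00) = 543.00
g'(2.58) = 27.46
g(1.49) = 6.43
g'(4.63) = 103.84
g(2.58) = 24.12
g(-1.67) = -20.69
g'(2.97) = 38.11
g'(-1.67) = 29.75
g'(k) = 6*k^2 - 6*k + 3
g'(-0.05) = 3.32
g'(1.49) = 7.38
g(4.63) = 150.08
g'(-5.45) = 213.92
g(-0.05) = 1.84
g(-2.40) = -50.13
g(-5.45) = -427.21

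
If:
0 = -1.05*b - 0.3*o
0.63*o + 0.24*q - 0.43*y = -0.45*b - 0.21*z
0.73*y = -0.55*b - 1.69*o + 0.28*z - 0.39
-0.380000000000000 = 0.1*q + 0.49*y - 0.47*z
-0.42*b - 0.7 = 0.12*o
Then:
No Solution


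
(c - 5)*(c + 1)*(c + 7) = c^3 + 3*c^2 - 33*c - 35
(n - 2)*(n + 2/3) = n^2 - 4*n/3 - 4/3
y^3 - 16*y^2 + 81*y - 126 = (y - 7)*(y - 6)*(y - 3)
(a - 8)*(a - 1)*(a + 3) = a^3 - 6*a^2 - 19*a + 24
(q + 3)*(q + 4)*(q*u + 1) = q^3*u + 7*q^2*u + q^2 + 12*q*u + 7*q + 12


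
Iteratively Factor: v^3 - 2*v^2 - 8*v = (v - 4)*(v^2 + 2*v) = (v - 4)*(v + 2)*(v)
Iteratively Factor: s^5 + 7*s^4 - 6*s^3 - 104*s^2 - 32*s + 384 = (s + 4)*(s^4 + 3*s^3 - 18*s^2 - 32*s + 96) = (s - 3)*(s + 4)*(s^3 + 6*s^2 - 32) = (s - 3)*(s + 4)^2*(s^2 + 2*s - 8) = (s - 3)*(s - 2)*(s + 4)^2*(s + 4)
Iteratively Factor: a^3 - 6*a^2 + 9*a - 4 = (a - 4)*(a^2 - 2*a + 1) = (a - 4)*(a - 1)*(a - 1)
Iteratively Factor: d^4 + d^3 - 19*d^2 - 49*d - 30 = (d + 3)*(d^3 - 2*d^2 - 13*d - 10) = (d + 2)*(d + 3)*(d^2 - 4*d - 5) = (d - 5)*(d + 2)*(d + 3)*(d + 1)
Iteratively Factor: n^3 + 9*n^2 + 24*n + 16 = (n + 4)*(n^2 + 5*n + 4) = (n + 1)*(n + 4)*(n + 4)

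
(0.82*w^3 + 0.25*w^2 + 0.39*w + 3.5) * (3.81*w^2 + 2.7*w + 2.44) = 3.1242*w^5 + 3.1665*w^4 + 4.1617*w^3 + 14.998*w^2 + 10.4016*w + 8.54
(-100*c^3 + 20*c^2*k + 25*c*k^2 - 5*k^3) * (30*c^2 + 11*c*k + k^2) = -3000*c^5 - 500*c^4*k + 870*c^3*k^2 + 145*c^2*k^3 - 30*c*k^4 - 5*k^5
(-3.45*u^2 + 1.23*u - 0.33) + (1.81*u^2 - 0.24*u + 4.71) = -1.64*u^2 + 0.99*u + 4.38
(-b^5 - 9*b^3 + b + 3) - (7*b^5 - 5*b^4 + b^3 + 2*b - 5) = -8*b^5 + 5*b^4 - 10*b^3 - b + 8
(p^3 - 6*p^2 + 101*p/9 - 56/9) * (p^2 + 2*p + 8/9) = p^5 - 4*p^4 + p^3/9 + 98*p^2/9 - 200*p/81 - 448/81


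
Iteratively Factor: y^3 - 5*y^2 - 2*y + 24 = (y + 2)*(y^2 - 7*y + 12) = (y - 3)*(y + 2)*(y - 4)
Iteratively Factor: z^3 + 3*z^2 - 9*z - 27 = (z - 3)*(z^2 + 6*z + 9) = (z - 3)*(z + 3)*(z + 3)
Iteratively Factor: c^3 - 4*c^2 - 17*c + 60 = (c + 4)*(c^2 - 8*c + 15) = (c - 5)*(c + 4)*(c - 3)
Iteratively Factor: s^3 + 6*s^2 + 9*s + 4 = (s + 1)*(s^2 + 5*s + 4) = (s + 1)^2*(s + 4)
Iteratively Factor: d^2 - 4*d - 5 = (d + 1)*(d - 5)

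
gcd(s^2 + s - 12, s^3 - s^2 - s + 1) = 1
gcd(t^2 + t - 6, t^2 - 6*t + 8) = t - 2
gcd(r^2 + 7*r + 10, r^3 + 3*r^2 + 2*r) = r + 2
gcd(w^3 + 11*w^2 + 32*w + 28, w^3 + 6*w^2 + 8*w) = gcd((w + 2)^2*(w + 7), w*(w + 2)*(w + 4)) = w + 2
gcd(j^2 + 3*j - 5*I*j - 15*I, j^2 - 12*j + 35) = 1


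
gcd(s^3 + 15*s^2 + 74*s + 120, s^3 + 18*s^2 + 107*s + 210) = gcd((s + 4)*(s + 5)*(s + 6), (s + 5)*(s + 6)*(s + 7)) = s^2 + 11*s + 30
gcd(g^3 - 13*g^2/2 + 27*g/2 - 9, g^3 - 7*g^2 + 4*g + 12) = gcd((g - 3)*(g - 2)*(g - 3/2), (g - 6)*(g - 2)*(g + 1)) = g - 2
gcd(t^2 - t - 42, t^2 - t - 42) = t^2 - t - 42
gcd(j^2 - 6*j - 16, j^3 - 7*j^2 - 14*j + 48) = j - 8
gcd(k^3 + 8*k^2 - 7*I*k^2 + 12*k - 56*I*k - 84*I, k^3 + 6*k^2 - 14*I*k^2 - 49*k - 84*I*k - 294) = k^2 + k*(6 - 7*I) - 42*I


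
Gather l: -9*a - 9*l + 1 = -9*a - 9*l + 1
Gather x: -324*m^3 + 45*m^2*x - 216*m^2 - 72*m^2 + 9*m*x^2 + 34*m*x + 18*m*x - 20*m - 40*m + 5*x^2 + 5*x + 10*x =-324*m^3 - 288*m^2 - 60*m + x^2*(9*m + 5) + x*(45*m^2 + 52*m + 15)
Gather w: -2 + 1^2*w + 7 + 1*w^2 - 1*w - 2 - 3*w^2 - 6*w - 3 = -2*w^2 - 6*w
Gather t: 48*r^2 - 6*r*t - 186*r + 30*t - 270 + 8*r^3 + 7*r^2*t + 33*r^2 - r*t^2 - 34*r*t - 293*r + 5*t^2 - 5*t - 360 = 8*r^3 + 81*r^2 - 479*r + t^2*(5 - r) + t*(7*r^2 - 40*r + 25) - 630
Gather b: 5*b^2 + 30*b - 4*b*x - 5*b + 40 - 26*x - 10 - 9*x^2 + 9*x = 5*b^2 + b*(25 - 4*x) - 9*x^2 - 17*x + 30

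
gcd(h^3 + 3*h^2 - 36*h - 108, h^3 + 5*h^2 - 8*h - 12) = h + 6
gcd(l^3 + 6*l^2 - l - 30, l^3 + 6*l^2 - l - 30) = l^3 + 6*l^2 - l - 30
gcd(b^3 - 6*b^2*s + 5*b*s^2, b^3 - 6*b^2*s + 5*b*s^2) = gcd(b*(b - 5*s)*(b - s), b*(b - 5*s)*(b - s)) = b^3 - 6*b^2*s + 5*b*s^2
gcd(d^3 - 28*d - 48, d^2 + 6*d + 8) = d^2 + 6*d + 8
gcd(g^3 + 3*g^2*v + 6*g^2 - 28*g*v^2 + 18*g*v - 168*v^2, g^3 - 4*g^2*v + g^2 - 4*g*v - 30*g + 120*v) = -g^2 + 4*g*v - 6*g + 24*v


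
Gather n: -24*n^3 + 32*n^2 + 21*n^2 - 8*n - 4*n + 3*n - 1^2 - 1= -24*n^3 + 53*n^2 - 9*n - 2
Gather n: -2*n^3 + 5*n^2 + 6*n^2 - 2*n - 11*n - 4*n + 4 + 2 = -2*n^3 + 11*n^2 - 17*n + 6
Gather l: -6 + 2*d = 2*d - 6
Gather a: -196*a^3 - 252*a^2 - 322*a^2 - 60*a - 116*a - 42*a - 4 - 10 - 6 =-196*a^3 - 574*a^2 - 218*a - 20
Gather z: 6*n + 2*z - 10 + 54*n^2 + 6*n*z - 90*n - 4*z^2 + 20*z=54*n^2 - 84*n - 4*z^2 + z*(6*n + 22) - 10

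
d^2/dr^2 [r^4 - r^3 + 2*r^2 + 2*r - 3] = 12*r^2 - 6*r + 4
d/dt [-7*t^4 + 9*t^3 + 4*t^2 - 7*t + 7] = -28*t^3 + 27*t^2 + 8*t - 7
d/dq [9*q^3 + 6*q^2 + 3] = 3*q*(9*q + 4)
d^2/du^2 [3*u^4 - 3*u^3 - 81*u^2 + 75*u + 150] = 36*u^2 - 18*u - 162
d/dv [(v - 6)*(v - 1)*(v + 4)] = 3*v^2 - 6*v - 22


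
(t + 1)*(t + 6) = t^2 + 7*t + 6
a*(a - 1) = a^2 - a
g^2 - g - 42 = (g - 7)*(g + 6)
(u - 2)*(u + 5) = u^2 + 3*u - 10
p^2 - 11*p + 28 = (p - 7)*(p - 4)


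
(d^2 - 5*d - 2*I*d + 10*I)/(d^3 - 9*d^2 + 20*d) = (d - 2*I)/(d*(d - 4))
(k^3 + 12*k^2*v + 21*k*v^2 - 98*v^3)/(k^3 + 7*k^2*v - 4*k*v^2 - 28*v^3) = (k + 7*v)/(k + 2*v)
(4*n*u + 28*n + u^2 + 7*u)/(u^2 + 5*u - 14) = (4*n + u)/(u - 2)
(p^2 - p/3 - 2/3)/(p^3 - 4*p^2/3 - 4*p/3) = (p - 1)/(p*(p - 2))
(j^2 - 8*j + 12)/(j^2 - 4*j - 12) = (j - 2)/(j + 2)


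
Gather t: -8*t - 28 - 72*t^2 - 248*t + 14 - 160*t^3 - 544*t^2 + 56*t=-160*t^3 - 616*t^2 - 200*t - 14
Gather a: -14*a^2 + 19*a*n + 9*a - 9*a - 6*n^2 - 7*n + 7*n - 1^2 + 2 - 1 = -14*a^2 + 19*a*n - 6*n^2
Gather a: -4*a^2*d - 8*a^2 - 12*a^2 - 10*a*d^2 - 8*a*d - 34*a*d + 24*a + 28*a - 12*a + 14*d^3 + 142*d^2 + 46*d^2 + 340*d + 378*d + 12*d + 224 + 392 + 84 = a^2*(-4*d - 20) + a*(-10*d^2 - 42*d + 40) + 14*d^3 + 188*d^2 + 730*d + 700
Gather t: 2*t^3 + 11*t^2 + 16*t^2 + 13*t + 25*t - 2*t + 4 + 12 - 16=2*t^3 + 27*t^2 + 36*t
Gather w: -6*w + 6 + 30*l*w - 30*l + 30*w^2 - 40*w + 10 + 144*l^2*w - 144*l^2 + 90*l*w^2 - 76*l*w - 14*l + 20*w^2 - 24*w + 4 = -144*l^2 - 44*l + w^2*(90*l + 50) + w*(144*l^2 - 46*l - 70) + 20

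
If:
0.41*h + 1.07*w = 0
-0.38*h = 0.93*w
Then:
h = 0.00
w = 0.00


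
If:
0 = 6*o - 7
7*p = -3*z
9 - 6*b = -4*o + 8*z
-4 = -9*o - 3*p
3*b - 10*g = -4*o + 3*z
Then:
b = -241/54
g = -43/18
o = 7/6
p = -13/6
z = 91/18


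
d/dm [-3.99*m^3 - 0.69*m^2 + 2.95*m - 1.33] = -11.97*m^2 - 1.38*m + 2.95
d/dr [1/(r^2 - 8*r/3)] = 6*(4 - 3*r)/(r^2*(3*r - 8)^2)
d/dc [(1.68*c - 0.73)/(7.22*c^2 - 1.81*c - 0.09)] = (-12.1296*c^2 + 10.5412*c - 1.4725)/(52.1284*c^4 - 26.1364*c^3 + 1.9765*c^2 + 0.3258*c + 0.0081)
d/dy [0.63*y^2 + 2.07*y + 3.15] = 1.26*y + 2.07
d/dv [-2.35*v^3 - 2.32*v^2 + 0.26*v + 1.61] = -7.05*v^2 - 4.64*v + 0.26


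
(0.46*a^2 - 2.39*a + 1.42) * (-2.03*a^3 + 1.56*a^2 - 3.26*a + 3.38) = -0.9338*a^5 + 5.5693*a^4 - 8.1106*a^3 + 11.5614*a^2 - 12.7074*a + 4.7996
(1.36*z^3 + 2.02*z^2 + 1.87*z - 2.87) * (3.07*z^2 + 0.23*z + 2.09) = 4.1752*z^5 + 6.5142*z^4 + 9.0479*z^3 - 4.159*z^2 + 3.2482*z - 5.9983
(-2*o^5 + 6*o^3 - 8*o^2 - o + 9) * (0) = 0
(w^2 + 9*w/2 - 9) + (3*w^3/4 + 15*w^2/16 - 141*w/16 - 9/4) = 3*w^3/4 + 31*w^2/16 - 69*w/16 - 45/4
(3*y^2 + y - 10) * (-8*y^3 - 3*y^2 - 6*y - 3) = -24*y^5 - 17*y^4 + 59*y^3 + 15*y^2 + 57*y + 30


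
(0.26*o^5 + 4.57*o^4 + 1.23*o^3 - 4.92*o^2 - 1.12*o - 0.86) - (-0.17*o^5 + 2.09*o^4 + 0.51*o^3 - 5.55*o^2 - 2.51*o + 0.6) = 0.43*o^5 + 2.48*o^4 + 0.72*o^3 + 0.63*o^2 + 1.39*o - 1.46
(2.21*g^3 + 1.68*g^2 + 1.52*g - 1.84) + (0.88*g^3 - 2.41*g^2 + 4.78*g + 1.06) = 3.09*g^3 - 0.73*g^2 + 6.3*g - 0.78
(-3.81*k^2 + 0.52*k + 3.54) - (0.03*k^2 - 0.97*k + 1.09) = -3.84*k^2 + 1.49*k + 2.45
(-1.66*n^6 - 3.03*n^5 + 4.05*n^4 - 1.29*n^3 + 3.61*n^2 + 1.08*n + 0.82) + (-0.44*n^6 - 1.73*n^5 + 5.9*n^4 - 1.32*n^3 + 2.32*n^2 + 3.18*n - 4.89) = -2.1*n^6 - 4.76*n^5 + 9.95*n^4 - 2.61*n^3 + 5.93*n^2 + 4.26*n - 4.07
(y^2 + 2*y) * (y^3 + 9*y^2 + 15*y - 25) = y^5 + 11*y^4 + 33*y^3 + 5*y^2 - 50*y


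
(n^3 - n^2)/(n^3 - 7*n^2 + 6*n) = n/(n - 6)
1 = 1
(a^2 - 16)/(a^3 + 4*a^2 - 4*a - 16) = (a - 4)/(a^2 - 4)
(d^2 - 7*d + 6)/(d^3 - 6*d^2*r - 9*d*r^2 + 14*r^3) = (d^2 - 7*d + 6)/(d^3 - 6*d^2*r - 9*d*r^2 + 14*r^3)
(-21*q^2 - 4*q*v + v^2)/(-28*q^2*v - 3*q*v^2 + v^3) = (3*q + v)/(v*(4*q + v))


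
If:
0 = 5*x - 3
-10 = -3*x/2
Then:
No Solution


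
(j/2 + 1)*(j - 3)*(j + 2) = j^3/2 + j^2/2 - 4*j - 6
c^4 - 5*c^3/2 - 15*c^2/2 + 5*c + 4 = (c - 4)*(c - 1)*(c + 1/2)*(c + 2)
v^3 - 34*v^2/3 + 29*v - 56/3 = (v - 8)*(v - 7/3)*(v - 1)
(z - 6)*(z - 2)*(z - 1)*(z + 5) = z^4 - 4*z^3 - 25*z^2 + 88*z - 60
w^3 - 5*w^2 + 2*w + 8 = (w - 4)*(w - 2)*(w + 1)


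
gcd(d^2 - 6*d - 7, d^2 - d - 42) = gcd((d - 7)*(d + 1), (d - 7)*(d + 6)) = d - 7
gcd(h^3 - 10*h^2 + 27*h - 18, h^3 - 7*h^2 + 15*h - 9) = h^2 - 4*h + 3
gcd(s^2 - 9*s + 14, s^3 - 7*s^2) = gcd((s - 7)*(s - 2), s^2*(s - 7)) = s - 7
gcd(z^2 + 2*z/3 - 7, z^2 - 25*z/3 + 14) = z - 7/3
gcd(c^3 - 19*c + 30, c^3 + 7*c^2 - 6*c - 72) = c - 3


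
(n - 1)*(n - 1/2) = n^2 - 3*n/2 + 1/2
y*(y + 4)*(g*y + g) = g*y^3 + 5*g*y^2 + 4*g*y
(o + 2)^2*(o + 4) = o^3 + 8*o^2 + 20*o + 16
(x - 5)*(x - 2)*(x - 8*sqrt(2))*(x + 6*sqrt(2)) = x^4 - 7*x^3 - 2*sqrt(2)*x^3 - 86*x^2 + 14*sqrt(2)*x^2 - 20*sqrt(2)*x + 672*x - 960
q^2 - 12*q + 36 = (q - 6)^2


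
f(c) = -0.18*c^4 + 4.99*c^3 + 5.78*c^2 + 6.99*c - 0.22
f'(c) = -0.72*c^3 + 14.97*c^2 + 11.56*c + 6.99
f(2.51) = 125.50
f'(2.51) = 118.93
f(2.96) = 186.71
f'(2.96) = 153.70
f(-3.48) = -191.25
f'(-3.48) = 178.40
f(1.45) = 36.48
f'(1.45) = 53.03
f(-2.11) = -39.68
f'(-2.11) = 56.01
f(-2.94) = -111.07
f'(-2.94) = 120.70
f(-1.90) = -29.21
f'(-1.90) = 44.01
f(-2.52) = -68.24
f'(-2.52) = 84.45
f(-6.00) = -1145.20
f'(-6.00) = 632.07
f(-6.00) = -1145.20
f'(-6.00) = 632.07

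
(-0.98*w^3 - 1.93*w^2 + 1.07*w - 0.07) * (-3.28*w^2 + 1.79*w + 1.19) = 3.2144*w^5 + 4.5762*w^4 - 8.1305*w^3 - 0.1518*w^2 + 1.148*w - 0.0833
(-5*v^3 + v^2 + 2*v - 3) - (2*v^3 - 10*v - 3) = -7*v^3 + v^2 + 12*v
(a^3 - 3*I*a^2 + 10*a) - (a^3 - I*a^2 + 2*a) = -2*I*a^2 + 8*a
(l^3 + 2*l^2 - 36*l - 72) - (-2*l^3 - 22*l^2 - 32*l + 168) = 3*l^3 + 24*l^2 - 4*l - 240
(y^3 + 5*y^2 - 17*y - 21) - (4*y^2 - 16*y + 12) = y^3 + y^2 - y - 33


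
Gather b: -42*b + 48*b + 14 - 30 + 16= 6*b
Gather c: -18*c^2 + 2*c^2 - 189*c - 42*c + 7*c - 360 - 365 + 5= -16*c^2 - 224*c - 720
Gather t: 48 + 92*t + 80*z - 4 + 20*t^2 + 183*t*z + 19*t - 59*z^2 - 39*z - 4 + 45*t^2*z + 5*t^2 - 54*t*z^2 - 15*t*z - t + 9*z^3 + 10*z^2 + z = t^2*(45*z + 25) + t*(-54*z^2 + 168*z + 110) + 9*z^3 - 49*z^2 + 42*z + 40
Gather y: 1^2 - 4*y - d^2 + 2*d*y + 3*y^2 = -d^2 + 3*y^2 + y*(2*d - 4) + 1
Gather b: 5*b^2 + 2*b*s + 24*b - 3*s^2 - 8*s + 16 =5*b^2 + b*(2*s + 24) - 3*s^2 - 8*s + 16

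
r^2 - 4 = (r - 2)*(r + 2)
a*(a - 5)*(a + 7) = a^3 + 2*a^2 - 35*a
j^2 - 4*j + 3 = (j - 3)*(j - 1)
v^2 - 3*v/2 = v*(v - 3/2)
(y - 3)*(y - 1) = y^2 - 4*y + 3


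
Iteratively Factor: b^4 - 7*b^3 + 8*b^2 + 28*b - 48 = (b - 3)*(b^3 - 4*b^2 - 4*b + 16) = (b - 3)*(b - 2)*(b^2 - 2*b - 8) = (b - 4)*(b - 3)*(b - 2)*(b + 2)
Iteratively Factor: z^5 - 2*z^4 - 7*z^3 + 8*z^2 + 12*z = (z - 3)*(z^4 + z^3 - 4*z^2 - 4*z) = (z - 3)*(z + 1)*(z^3 - 4*z) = (z - 3)*(z + 1)*(z + 2)*(z^2 - 2*z) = z*(z - 3)*(z + 1)*(z + 2)*(z - 2)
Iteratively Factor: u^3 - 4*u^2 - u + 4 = (u - 4)*(u^2 - 1) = (u - 4)*(u - 1)*(u + 1)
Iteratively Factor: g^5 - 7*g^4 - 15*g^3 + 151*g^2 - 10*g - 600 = (g - 5)*(g^4 - 2*g^3 - 25*g^2 + 26*g + 120) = (g - 5)*(g + 2)*(g^3 - 4*g^2 - 17*g + 60) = (g - 5)*(g + 2)*(g + 4)*(g^2 - 8*g + 15) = (g - 5)^2*(g + 2)*(g + 4)*(g - 3)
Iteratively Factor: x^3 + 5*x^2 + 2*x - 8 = (x + 4)*(x^2 + x - 2) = (x + 2)*(x + 4)*(x - 1)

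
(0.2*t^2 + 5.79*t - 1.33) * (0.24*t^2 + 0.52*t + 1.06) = 0.048*t^4 + 1.4936*t^3 + 2.9036*t^2 + 5.4458*t - 1.4098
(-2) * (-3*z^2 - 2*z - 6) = 6*z^2 + 4*z + 12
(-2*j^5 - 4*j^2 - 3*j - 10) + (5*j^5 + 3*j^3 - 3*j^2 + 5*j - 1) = 3*j^5 + 3*j^3 - 7*j^2 + 2*j - 11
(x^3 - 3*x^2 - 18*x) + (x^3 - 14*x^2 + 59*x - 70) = 2*x^3 - 17*x^2 + 41*x - 70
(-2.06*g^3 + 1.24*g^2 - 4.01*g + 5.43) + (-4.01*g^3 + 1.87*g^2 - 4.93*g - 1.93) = -6.07*g^3 + 3.11*g^2 - 8.94*g + 3.5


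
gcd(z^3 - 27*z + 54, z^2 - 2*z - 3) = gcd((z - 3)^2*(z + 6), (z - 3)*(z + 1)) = z - 3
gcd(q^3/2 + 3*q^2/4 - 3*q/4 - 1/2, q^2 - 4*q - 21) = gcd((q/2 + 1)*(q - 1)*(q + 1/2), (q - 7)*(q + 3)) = 1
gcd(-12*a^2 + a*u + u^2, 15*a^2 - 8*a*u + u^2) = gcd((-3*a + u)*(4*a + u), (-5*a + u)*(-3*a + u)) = -3*a + u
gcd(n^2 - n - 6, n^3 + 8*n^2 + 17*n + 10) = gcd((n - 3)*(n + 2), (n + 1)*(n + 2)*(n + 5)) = n + 2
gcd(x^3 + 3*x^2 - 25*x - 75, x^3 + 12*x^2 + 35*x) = x + 5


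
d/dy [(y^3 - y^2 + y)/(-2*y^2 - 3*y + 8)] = (-2*y^4 - 6*y^3 + 29*y^2 - 16*y + 8)/(4*y^4 + 12*y^3 - 23*y^2 - 48*y + 64)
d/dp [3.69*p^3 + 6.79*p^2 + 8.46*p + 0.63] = 11.07*p^2 + 13.58*p + 8.46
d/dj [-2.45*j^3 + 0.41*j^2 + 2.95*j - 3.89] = -7.35*j^2 + 0.82*j + 2.95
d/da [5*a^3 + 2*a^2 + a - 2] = 15*a^2 + 4*a + 1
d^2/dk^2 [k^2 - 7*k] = 2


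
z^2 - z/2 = z*(z - 1/2)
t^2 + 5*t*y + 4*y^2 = (t + y)*(t + 4*y)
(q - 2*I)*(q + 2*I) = q^2 + 4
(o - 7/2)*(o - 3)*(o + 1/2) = o^3 - 6*o^2 + 29*o/4 + 21/4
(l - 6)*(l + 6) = l^2 - 36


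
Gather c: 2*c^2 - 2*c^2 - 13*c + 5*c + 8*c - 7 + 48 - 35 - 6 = 0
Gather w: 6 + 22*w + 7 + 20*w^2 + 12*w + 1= 20*w^2 + 34*w + 14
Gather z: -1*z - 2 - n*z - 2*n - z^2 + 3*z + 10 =-2*n - z^2 + z*(2 - n) + 8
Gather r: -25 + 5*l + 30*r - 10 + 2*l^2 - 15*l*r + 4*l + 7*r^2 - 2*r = 2*l^2 + 9*l + 7*r^2 + r*(28 - 15*l) - 35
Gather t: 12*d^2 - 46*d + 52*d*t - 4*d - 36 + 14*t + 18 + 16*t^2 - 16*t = 12*d^2 - 50*d + 16*t^2 + t*(52*d - 2) - 18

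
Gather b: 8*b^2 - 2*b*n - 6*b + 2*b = 8*b^2 + b*(-2*n - 4)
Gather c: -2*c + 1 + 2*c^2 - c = 2*c^2 - 3*c + 1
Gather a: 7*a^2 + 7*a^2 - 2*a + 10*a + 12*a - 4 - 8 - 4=14*a^2 + 20*a - 16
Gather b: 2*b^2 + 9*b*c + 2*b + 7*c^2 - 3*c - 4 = 2*b^2 + b*(9*c + 2) + 7*c^2 - 3*c - 4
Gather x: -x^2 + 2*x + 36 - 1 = -x^2 + 2*x + 35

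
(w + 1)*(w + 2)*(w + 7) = w^3 + 10*w^2 + 23*w + 14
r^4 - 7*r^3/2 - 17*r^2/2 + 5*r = r*(r - 5)*(r - 1/2)*(r + 2)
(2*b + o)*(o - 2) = 2*b*o - 4*b + o^2 - 2*o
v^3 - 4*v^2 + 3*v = v*(v - 3)*(v - 1)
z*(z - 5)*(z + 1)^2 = z^4 - 3*z^3 - 9*z^2 - 5*z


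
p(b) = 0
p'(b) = 0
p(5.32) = 0.00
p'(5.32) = 0.00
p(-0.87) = 0.00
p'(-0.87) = 0.00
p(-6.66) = 0.00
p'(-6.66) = 0.00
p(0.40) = 0.00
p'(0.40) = 0.00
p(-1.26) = 0.00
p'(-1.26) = 0.00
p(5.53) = 0.00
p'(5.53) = 0.00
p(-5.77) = 0.00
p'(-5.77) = 0.00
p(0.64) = 0.00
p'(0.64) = 0.00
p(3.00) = 0.00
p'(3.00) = 0.00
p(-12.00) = 0.00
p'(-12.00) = 0.00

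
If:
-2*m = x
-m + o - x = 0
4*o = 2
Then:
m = -1/2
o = 1/2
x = 1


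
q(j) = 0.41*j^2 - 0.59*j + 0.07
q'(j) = 0.82*j - 0.59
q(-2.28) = 3.55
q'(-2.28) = -2.46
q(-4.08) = 9.30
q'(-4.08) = -3.94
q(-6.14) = 19.15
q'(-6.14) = -5.62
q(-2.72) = 4.71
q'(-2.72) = -2.82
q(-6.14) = 19.15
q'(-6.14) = -5.62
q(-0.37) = 0.34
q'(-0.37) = -0.89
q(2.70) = 1.47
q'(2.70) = 1.62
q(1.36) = 0.03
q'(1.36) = 0.53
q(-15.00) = 101.17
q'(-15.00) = -12.89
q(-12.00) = 66.19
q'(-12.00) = -10.43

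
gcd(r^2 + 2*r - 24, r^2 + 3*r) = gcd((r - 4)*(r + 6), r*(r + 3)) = 1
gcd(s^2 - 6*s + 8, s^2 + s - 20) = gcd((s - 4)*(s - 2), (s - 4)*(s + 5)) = s - 4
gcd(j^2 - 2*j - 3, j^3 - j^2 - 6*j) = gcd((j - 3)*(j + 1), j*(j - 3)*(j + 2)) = j - 3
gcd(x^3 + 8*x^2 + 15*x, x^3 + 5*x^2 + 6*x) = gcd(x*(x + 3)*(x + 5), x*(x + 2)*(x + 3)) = x^2 + 3*x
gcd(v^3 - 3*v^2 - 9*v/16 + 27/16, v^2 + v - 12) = v - 3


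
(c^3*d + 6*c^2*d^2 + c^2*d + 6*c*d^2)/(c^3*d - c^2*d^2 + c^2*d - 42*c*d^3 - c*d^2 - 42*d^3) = c/(c - 7*d)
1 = 1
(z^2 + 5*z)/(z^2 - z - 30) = z/(z - 6)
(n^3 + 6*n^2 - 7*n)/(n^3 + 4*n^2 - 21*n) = (n - 1)/(n - 3)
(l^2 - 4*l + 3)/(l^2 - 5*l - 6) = (-l^2 + 4*l - 3)/(-l^2 + 5*l + 6)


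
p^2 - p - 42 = (p - 7)*(p + 6)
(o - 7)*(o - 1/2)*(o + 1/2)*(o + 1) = o^4 - 6*o^3 - 29*o^2/4 + 3*o/2 + 7/4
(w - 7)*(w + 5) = w^2 - 2*w - 35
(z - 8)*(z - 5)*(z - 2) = z^3 - 15*z^2 + 66*z - 80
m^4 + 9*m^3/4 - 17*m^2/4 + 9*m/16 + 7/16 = (m - 1)*(m - 1/2)*(m + 1/4)*(m + 7/2)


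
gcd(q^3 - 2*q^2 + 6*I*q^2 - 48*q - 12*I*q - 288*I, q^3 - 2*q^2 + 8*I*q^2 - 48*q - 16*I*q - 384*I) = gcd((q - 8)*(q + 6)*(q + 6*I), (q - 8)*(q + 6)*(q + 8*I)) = q^2 - 2*q - 48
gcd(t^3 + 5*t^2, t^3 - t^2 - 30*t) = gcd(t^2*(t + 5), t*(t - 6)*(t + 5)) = t^2 + 5*t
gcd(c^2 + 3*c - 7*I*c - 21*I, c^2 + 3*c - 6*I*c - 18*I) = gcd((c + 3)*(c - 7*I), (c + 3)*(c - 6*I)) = c + 3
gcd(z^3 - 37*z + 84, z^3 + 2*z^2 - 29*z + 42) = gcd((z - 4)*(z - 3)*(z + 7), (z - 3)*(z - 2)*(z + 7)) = z^2 + 4*z - 21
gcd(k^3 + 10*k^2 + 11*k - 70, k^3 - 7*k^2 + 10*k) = k - 2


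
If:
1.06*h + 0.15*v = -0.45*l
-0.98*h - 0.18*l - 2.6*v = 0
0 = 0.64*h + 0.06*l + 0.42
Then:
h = -0.83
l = 1.91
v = 0.18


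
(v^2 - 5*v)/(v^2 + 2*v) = (v - 5)/(v + 2)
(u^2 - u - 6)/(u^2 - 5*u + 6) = (u + 2)/(u - 2)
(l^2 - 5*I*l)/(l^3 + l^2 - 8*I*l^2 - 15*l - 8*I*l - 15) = l/(l^2 + l*(1 - 3*I) - 3*I)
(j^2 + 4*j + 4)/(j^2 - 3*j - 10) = (j + 2)/(j - 5)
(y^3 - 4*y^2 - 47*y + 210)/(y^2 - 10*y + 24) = (y^2 + 2*y - 35)/(y - 4)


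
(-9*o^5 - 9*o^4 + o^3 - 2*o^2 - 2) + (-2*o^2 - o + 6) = -9*o^5 - 9*o^4 + o^3 - 4*o^2 - o + 4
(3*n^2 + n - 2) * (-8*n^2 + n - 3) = -24*n^4 - 5*n^3 + 8*n^2 - 5*n + 6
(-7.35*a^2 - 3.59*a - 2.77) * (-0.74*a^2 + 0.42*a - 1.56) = 5.439*a^4 - 0.4304*a^3 + 12.008*a^2 + 4.437*a + 4.3212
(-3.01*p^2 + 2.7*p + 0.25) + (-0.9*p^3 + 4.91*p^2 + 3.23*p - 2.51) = -0.9*p^3 + 1.9*p^2 + 5.93*p - 2.26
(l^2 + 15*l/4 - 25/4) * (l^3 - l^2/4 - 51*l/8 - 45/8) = l^5 + 7*l^4/2 - 217*l^3/16 - 895*l^2/32 + 75*l/4 + 1125/32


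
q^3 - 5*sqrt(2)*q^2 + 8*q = q*(q - 4*sqrt(2))*(q - sqrt(2))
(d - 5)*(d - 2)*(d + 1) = d^3 - 6*d^2 + 3*d + 10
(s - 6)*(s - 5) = s^2 - 11*s + 30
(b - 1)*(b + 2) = b^2 + b - 2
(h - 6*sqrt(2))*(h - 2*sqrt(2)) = h^2 - 8*sqrt(2)*h + 24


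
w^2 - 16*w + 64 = (w - 8)^2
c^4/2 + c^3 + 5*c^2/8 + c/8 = c*(c/2 + 1/4)*(c + 1/2)*(c + 1)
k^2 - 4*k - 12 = (k - 6)*(k + 2)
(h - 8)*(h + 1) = h^2 - 7*h - 8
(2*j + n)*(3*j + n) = 6*j^2 + 5*j*n + n^2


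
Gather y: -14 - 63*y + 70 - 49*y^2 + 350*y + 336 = -49*y^2 + 287*y + 392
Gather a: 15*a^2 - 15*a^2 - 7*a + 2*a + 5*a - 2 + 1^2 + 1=0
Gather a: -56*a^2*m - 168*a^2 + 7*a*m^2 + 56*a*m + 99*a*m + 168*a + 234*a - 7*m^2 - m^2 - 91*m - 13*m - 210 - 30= a^2*(-56*m - 168) + a*(7*m^2 + 155*m + 402) - 8*m^2 - 104*m - 240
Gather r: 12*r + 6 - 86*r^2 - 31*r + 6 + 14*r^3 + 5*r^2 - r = 14*r^3 - 81*r^2 - 20*r + 12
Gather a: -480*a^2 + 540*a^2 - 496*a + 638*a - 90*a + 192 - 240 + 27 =60*a^2 + 52*a - 21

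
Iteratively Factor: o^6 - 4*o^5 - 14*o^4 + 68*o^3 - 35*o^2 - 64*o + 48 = (o - 3)*(o^5 - o^4 - 17*o^3 + 17*o^2 + 16*o - 16) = (o - 3)*(o + 4)*(o^4 - 5*o^3 + 3*o^2 + 5*o - 4) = (o - 4)*(o - 3)*(o + 4)*(o^3 - o^2 - o + 1) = (o - 4)*(o - 3)*(o - 1)*(o + 4)*(o^2 - 1) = (o - 4)*(o - 3)*(o - 1)*(o + 1)*(o + 4)*(o - 1)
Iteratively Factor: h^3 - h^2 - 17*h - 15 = (h + 1)*(h^2 - 2*h - 15) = (h + 1)*(h + 3)*(h - 5)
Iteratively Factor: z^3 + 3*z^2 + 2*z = (z)*(z^2 + 3*z + 2) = z*(z + 1)*(z + 2)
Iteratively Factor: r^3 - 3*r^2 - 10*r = (r + 2)*(r^2 - 5*r) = r*(r + 2)*(r - 5)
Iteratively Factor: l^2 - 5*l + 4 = (l - 1)*(l - 4)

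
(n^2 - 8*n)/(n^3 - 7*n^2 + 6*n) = (n - 8)/(n^2 - 7*n + 6)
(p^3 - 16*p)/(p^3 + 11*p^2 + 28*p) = (p - 4)/(p + 7)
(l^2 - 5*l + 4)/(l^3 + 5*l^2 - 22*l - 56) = (l - 1)/(l^2 + 9*l + 14)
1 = 1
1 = 1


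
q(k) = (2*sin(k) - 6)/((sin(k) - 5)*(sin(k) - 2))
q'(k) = 2*cos(k)/((sin(k) - 5)*(sin(k) - 2)) - (2*sin(k) - 6)*cos(k)/((sin(k) - 5)*(sin(k) - 2)^2) - (2*sin(k) - 6)*cos(k)/((sin(k) - 5)^2*(sin(k) - 2))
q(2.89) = -0.66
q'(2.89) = 0.27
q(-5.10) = -0.95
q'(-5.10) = -0.25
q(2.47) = -0.79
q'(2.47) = 0.33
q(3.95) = -0.48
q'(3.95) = 0.09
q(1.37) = -0.99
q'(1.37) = -0.14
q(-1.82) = -0.45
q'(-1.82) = 0.03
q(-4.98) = -0.97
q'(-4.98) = -0.19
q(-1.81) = -0.45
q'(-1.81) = 0.03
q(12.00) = -0.50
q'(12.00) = -0.12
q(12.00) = -0.50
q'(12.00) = -0.12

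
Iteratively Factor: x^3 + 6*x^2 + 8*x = (x + 2)*(x^2 + 4*x) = x*(x + 2)*(x + 4)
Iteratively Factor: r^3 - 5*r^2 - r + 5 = (r - 5)*(r^2 - 1) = (r - 5)*(r + 1)*(r - 1)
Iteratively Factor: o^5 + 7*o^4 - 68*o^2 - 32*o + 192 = (o + 3)*(o^4 + 4*o^3 - 12*o^2 - 32*o + 64) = (o + 3)*(o + 4)*(o^3 - 12*o + 16) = (o + 3)*(o + 4)^2*(o^2 - 4*o + 4) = (o - 2)*(o + 3)*(o + 4)^2*(o - 2)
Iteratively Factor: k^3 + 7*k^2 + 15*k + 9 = (k + 1)*(k^2 + 6*k + 9) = (k + 1)*(k + 3)*(k + 3)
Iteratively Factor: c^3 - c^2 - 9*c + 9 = (c - 3)*(c^2 + 2*c - 3) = (c - 3)*(c + 3)*(c - 1)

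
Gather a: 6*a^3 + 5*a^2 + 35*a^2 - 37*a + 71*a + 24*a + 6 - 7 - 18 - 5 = 6*a^3 + 40*a^2 + 58*a - 24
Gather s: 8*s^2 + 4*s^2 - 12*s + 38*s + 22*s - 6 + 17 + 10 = 12*s^2 + 48*s + 21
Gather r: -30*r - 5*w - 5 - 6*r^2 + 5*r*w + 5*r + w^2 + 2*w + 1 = -6*r^2 + r*(5*w - 25) + w^2 - 3*w - 4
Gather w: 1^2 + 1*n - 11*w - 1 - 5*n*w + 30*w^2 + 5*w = n + 30*w^2 + w*(-5*n - 6)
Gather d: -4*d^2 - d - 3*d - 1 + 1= -4*d^2 - 4*d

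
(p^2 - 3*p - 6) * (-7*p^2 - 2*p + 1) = -7*p^4 + 19*p^3 + 49*p^2 + 9*p - 6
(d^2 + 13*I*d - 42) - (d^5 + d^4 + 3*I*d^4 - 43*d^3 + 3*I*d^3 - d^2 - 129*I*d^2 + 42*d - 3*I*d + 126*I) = -d^5 - d^4 - 3*I*d^4 + 43*d^3 - 3*I*d^3 + 2*d^2 + 129*I*d^2 - 42*d + 16*I*d - 42 - 126*I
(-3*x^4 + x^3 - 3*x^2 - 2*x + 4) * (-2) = 6*x^4 - 2*x^3 + 6*x^2 + 4*x - 8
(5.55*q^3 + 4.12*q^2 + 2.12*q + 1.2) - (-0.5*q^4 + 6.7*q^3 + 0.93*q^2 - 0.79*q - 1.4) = 0.5*q^4 - 1.15*q^3 + 3.19*q^2 + 2.91*q + 2.6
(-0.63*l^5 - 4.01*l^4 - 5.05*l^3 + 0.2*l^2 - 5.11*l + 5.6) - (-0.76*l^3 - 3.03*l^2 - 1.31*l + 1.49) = -0.63*l^5 - 4.01*l^4 - 4.29*l^3 + 3.23*l^2 - 3.8*l + 4.11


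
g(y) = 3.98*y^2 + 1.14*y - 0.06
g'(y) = 7.96*y + 1.14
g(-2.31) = 18.54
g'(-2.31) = -17.25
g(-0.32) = -0.02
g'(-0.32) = -1.41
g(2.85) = 35.52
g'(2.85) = 23.83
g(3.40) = 49.82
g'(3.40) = 28.20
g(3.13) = 42.50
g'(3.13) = 26.05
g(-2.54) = 22.72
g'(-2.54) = -19.08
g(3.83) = 62.69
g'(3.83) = 31.63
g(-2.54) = 22.72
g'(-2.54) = -19.08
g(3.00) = 39.18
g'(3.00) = 25.02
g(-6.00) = 136.38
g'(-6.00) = -46.62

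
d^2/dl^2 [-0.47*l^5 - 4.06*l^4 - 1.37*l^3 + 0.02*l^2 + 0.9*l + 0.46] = -9.4*l^3 - 48.72*l^2 - 8.22*l + 0.04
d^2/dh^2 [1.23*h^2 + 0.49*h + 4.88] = 2.46000000000000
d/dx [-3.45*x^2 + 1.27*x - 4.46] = 1.27 - 6.9*x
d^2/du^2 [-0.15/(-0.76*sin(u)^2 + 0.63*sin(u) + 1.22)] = (0.34656*sin(u)^4 - 0.21546*sin(u)^3 + 0.0960150000000001*sin(u)^2 + 0.31563*sin(u) - 0.39723)/(-0.76*sin(u)^2 + 0.63*sin(u) + 1.22)^3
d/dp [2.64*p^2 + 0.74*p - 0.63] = 5.28*p + 0.74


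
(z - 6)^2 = z^2 - 12*z + 36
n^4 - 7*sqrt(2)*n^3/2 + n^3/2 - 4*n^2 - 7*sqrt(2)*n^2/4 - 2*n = n*(n + 1/2)*(n - 4*sqrt(2))*(n + sqrt(2)/2)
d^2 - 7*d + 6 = (d - 6)*(d - 1)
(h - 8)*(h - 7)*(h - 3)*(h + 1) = h^4 - 17*h^3 + 83*h^2 - 67*h - 168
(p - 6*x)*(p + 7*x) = p^2 + p*x - 42*x^2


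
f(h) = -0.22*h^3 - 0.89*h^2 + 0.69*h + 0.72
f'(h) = -0.66*h^2 - 1.78*h + 0.69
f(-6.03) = 12.43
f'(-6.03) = -12.57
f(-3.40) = -3.27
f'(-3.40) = -0.89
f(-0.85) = -0.37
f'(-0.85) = 1.73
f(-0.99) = -0.62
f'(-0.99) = 1.81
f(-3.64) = -2.97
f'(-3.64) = -1.58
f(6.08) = -77.43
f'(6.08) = -34.53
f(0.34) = 0.84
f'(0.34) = 0.01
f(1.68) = -1.68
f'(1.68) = -4.16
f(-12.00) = 244.44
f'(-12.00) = -72.99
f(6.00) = -74.70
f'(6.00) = -33.75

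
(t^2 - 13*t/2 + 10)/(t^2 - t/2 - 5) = (t - 4)/(t + 2)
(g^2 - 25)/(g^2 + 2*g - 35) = (g + 5)/(g + 7)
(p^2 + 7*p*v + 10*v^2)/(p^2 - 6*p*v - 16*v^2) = (p + 5*v)/(p - 8*v)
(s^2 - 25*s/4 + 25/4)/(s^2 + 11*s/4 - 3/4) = (4*s^2 - 25*s + 25)/(4*s^2 + 11*s - 3)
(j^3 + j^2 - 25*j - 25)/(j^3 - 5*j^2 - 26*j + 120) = (j^2 - 4*j - 5)/(j^2 - 10*j + 24)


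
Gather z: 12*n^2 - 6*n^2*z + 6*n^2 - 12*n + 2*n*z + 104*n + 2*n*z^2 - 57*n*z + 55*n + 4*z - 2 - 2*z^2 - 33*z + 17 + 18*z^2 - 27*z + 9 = 18*n^2 + 147*n + z^2*(2*n + 16) + z*(-6*n^2 - 55*n - 56) + 24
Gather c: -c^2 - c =-c^2 - c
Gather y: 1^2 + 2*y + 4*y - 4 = 6*y - 3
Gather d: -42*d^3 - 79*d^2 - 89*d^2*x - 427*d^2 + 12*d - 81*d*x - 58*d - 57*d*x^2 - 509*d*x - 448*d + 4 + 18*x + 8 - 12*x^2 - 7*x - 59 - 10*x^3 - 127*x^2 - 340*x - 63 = -42*d^3 + d^2*(-89*x - 506) + d*(-57*x^2 - 590*x - 494) - 10*x^3 - 139*x^2 - 329*x - 110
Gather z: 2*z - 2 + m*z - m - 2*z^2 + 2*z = -m - 2*z^2 + z*(m + 4) - 2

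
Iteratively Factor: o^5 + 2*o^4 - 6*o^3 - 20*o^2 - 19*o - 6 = (o + 1)*(o^4 + o^3 - 7*o^2 - 13*o - 6) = (o + 1)^2*(o^3 - 7*o - 6) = (o - 3)*(o + 1)^2*(o^2 + 3*o + 2) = (o - 3)*(o + 1)^2*(o + 2)*(o + 1)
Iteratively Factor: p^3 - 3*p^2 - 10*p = (p + 2)*(p^2 - 5*p) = p*(p + 2)*(p - 5)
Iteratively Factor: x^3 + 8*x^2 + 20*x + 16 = (x + 4)*(x^2 + 4*x + 4) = (x + 2)*(x + 4)*(x + 2)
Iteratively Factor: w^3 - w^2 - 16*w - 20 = (w + 2)*(w^2 - 3*w - 10) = (w + 2)^2*(w - 5)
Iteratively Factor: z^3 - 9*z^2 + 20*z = (z - 4)*(z^2 - 5*z) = z*(z - 4)*(z - 5)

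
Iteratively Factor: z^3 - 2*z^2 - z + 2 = (z - 1)*(z^2 - z - 2) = (z - 1)*(z + 1)*(z - 2)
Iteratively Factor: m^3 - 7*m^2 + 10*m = (m)*(m^2 - 7*m + 10) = m*(m - 2)*(m - 5)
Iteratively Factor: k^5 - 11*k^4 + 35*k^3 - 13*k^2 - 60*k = (k)*(k^4 - 11*k^3 + 35*k^2 - 13*k - 60) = k*(k - 3)*(k^3 - 8*k^2 + 11*k + 20) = k*(k - 4)*(k - 3)*(k^2 - 4*k - 5) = k*(k - 4)*(k - 3)*(k + 1)*(k - 5)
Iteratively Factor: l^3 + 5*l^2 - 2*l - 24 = (l + 3)*(l^2 + 2*l - 8) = (l + 3)*(l + 4)*(l - 2)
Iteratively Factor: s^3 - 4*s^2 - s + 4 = (s - 4)*(s^2 - 1) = (s - 4)*(s - 1)*(s + 1)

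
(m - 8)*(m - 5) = m^2 - 13*m + 40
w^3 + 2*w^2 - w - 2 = (w - 1)*(w + 1)*(w + 2)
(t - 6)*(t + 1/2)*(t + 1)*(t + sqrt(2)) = t^4 - 9*t^3/2 + sqrt(2)*t^3 - 17*t^2/2 - 9*sqrt(2)*t^2/2 - 17*sqrt(2)*t/2 - 3*t - 3*sqrt(2)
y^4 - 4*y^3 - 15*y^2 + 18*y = y*(y - 6)*(y - 1)*(y + 3)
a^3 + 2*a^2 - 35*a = a*(a - 5)*(a + 7)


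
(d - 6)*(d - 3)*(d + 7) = d^3 - 2*d^2 - 45*d + 126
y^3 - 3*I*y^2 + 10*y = y*(y - 5*I)*(y + 2*I)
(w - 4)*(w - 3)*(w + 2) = w^3 - 5*w^2 - 2*w + 24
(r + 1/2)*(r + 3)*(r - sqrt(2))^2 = r^4 - 2*sqrt(2)*r^3 + 7*r^3/2 - 7*sqrt(2)*r^2 + 7*r^2/2 - 3*sqrt(2)*r + 7*r + 3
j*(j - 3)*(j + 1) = j^3 - 2*j^2 - 3*j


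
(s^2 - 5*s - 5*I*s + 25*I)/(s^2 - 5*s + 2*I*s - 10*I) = (s - 5*I)/(s + 2*I)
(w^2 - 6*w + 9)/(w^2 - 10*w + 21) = (w - 3)/(w - 7)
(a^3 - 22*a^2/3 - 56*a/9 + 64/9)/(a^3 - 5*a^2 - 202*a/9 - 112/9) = (9*a^2 + 6*a - 8)/(9*a^2 + 27*a + 14)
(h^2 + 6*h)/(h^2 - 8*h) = (h + 6)/(h - 8)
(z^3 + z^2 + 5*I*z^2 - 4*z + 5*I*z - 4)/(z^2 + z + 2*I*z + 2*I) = (z^2 + 5*I*z - 4)/(z + 2*I)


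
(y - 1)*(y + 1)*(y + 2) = y^3 + 2*y^2 - y - 2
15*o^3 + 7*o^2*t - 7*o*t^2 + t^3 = (-5*o + t)*(-3*o + t)*(o + t)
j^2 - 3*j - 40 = (j - 8)*(j + 5)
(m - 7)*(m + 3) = m^2 - 4*m - 21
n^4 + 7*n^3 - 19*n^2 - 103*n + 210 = (n - 3)*(n - 2)*(n + 5)*(n + 7)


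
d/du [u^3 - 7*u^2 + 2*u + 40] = 3*u^2 - 14*u + 2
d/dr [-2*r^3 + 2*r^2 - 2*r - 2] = -6*r^2 + 4*r - 2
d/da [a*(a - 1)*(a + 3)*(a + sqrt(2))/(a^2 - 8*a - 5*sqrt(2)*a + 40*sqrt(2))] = 2*(a^5 - 11*a^4 - 7*sqrt(2)*a^4 - 26*a^3 + 62*sqrt(2)*a^3 + 122*a^2 + 121*sqrt(2)*a^2 - 120*sqrt(2)*a + 160*a - 120)/(a^4 - 16*a^3 - 10*sqrt(2)*a^3 + 114*a^2 + 160*sqrt(2)*a^2 - 640*sqrt(2)*a - 800*a + 3200)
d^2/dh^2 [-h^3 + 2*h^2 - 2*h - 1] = 4 - 6*h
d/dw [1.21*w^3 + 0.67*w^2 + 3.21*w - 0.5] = 3.63*w^2 + 1.34*w + 3.21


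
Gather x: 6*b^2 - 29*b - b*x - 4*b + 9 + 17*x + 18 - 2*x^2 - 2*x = 6*b^2 - 33*b - 2*x^2 + x*(15 - b) + 27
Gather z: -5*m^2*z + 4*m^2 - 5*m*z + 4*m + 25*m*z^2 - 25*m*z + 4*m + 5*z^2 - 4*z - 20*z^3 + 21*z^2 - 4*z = 4*m^2 + 8*m - 20*z^3 + z^2*(25*m + 26) + z*(-5*m^2 - 30*m - 8)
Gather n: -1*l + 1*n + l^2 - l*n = l^2 - l + n*(1 - l)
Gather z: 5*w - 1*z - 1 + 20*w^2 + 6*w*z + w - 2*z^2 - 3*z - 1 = 20*w^2 + 6*w - 2*z^2 + z*(6*w - 4) - 2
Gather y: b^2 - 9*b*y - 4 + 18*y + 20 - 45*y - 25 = b^2 + y*(-9*b - 27) - 9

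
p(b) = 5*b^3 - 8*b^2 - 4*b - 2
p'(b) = 15*b^2 - 16*b - 4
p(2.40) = 11.44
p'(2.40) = 44.00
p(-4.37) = -554.56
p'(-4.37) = 352.37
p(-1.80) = -49.88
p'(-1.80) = 73.40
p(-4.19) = -493.49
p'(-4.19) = 326.38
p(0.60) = -6.20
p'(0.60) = -8.20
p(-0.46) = -2.34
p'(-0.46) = 6.53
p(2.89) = 40.31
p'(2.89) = 75.04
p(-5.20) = -900.56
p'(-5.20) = 484.80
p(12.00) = 7438.00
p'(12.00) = 1964.00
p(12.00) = 7438.00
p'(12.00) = 1964.00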